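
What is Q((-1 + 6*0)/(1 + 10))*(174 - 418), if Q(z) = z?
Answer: 244/11 ≈ 22.182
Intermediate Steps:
Q((-1 + 6*0)/(1 + 10))*(174 - 418) = ((-1 + 6*0)/(1 + 10))*(174 - 418) = ((-1 + 0)/11)*(-244) = -1*1/11*(-244) = -1/11*(-244) = 244/11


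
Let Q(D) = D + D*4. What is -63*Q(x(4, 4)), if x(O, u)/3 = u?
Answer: -3780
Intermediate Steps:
x(O, u) = 3*u
Q(D) = 5*D (Q(D) = D + 4*D = 5*D)
-63*Q(x(4, 4)) = -315*3*4 = -315*12 = -63*60 = -3780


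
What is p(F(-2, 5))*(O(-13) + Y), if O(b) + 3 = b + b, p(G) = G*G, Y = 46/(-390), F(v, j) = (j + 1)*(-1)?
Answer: -68136/65 ≈ -1048.2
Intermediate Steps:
F(v, j) = -1 - j (F(v, j) = (1 + j)*(-1) = -1 - j)
Y = -23/195 (Y = 46*(-1/390) = -23/195 ≈ -0.11795)
p(G) = G**2
O(b) = -3 + 2*b (O(b) = -3 + (b + b) = -3 + 2*b)
p(F(-2, 5))*(O(-13) + Y) = (-1 - 1*5)**2*((-3 + 2*(-13)) - 23/195) = (-1 - 5)**2*((-3 - 26) - 23/195) = (-6)**2*(-29 - 23/195) = 36*(-5678/195) = -68136/65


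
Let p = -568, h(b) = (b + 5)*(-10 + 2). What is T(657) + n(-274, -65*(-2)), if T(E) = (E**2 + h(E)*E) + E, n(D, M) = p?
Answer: -3047734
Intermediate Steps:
h(b) = -40 - 8*b (h(b) = (5 + b)*(-8) = -40 - 8*b)
n(D, M) = -568
T(E) = E + E**2 + E*(-40 - 8*E) (T(E) = (E**2 + (-40 - 8*E)*E) + E = (E**2 + E*(-40 - 8*E)) + E = E + E**2 + E*(-40 - 8*E))
T(657) + n(-274, -65*(-2)) = 657*(-39 - 7*657) - 568 = 657*(-39 - 4599) - 568 = 657*(-4638) - 568 = -3047166 - 568 = -3047734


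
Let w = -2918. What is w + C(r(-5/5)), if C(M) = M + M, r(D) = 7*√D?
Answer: -2918 + 14*I ≈ -2918.0 + 14.0*I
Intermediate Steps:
C(M) = 2*M
w + C(r(-5/5)) = -2918 + 2*(7*√(-5/5)) = -2918 + 2*(7*√(-5*⅕)) = -2918 + 2*(7*√(-1)) = -2918 + 2*(7*I) = -2918 + 14*I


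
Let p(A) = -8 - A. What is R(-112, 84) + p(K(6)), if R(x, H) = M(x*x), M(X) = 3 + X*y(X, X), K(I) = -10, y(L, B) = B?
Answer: 157351941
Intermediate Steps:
M(X) = 3 + X² (M(X) = 3 + X*X = 3 + X²)
R(x, H) = 3 + x⁴ (R(x, H) = 3 + (x*x)² = 3 + (x²)² = 3 + x⁴)
R(-112, 84) + p(K(6)) = (3 + (-112)⁴) + (-8 - 1*(-10)) = (3 + 157351936) + (-8 + 10) = 157351939 + 2 = 157351941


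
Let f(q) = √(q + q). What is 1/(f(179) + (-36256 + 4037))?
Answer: -32219/1038063603 - √358/1038063603 ≈ -3.1056e-5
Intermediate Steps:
f(q) = √2*√q (f(q) = √(2*q) = √2*√q)
1/(f(179) + (-36256 + 4037)) = 1/(√2*√179 + (-36256 + 4037)) = 1/(√358 - 32219) = 1/(-32219 + √358)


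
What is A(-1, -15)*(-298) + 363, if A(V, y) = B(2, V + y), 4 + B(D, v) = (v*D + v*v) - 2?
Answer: -64601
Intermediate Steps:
B(D, v) = -6 + v² + D*v (B(D, v) = -4 + ((v*D + v*v) - 2) = -4 + ((D*v + v²) - 2) = -4 + ((v² + D*v) - 2) = -4 + (-2 + v² + D*v) = -6 + v² + D*v)
A(V, y) = -6 + (V + y)² + 2*V + 2*y (A(V, y) = -6 + (V + y)² + 2*(V + y) = -6 + (V + y)² + (2*V + 2*y) = -6 + (V + y)² + 2*V + 2*y)
A(-1, -15)*(-298) + 363 = (-6 + (-1 - 15)² + 2*(-1) + 2*(-15))*(-298) + 363 = (-6 + (-16)² - 2 - 30)*(-298) + 363 = (-6 + 256 - 2 - 30)*(-298) + 363 = 218*(-298) + 363 = -64964 + 363 = -64601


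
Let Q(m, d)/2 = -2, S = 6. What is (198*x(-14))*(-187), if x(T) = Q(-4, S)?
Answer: 148104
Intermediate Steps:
Q(m, d) = -4 (Q(m, d) = 2*(-2) = -4)
x(T) = -4
(198*x(-14))*(-187) = (198*(-4))*(-187) = -792*(-187) = 148104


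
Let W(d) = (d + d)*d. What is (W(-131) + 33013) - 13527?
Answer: 53808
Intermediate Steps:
W(d) = 2*d² (W(d) = (2*d)*d = 2*d²)
(W(-131) + 33013) - 13527 = (2*(-131)² + 33013) - 13527 = (2*17161 + 33013) - 13527 = (34322 + 33013) - 13527 = 67335 - 13527 = 53808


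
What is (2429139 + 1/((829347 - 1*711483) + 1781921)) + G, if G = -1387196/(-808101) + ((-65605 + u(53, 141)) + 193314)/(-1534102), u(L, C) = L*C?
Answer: 2860533227352730848756941/1177590623530667535 ≈ 2.4291e+6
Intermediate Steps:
u(L, C) = C*L
G = 1009429724305/619854680151 (G = -1387196/(-808101) + ((-65605 + 141*53) + 193314)/(-1534102) = -1387196*(-1/808101) + ((-65605 + 7473) + 193314)*(-1/1534102) = 1387196/808101 + (-58132 + 193314)*(-1/1534102) = 1387196/808101 + 135182*(-1/1534102) = 1387196/808101 - 67591/767051 = 1009429724305/619854680151 ≈ 1.6285)
(2429139 + 1/((829347 - 1*711483) + 1781921)) + G = (2429139 + 1/((829347 - 1*711483) + 1781921)) + 1009429724305/619854680151 = (2429139 + 1/((829347 - 711483) + 1781921)) + 1009429724305/619854680151 = (2429139 + 1/(117864 + 1781921)) + 1009429724305/619854680151 = (2429139 + 1/1899785) + 1009429724305/619854680151 = 4614841835116/1899785 + 1009429724305/619854680151 = 2860533227352730848756941/1177590623530667535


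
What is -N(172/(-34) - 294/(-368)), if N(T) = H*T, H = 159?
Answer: 2118675/3128 ≈ 677.33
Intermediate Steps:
N(T) = 159*T
-N(172/(-34) - 294/(-368)) = -159*(172/(-34) - 294/(-368)) = -159*(172*(-1/34) - 294*(-1/368)) = -159*(-86/17 + 147/184) = -159*(-13325)/3128 = -1*(-2118675/3128) = 2118675/3128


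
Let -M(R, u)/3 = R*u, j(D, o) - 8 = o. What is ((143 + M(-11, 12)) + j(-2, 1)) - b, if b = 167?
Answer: 381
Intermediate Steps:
j(D, o) = 8 + o
M(R, u) = -3*R*u
((143 + M(-11, 12)) + j(-2, 1)) - b = ((143 - 3*(-11)*12) + (8 + 1)) - 1*167 = ((143 + 396) + 9) - 167 = (539 + 9) - 167 = 548 - 167 = 381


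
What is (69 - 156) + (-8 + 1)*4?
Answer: -115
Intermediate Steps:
(69 - 156) + (-8 + 1)*4 = -87 - 7*4 = -87 - 28 = -115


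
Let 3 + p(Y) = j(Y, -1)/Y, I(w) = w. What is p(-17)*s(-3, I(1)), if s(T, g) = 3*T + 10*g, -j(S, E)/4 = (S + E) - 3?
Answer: -135/17 ≈ -7.9412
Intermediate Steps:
j(S, E) = 12 - 4*E - 4*S (j(S, E) = -4*((S + E) - 3) = -4*((E + S) - 3) = -4*(-3 + E + S) = 12 - 4*E - 4*S)
p(Y) = -3 + (16 - 4*Y)/Y (p(Y) = -3 + (12 - 4*(-1) - 4*Y)/Y = -3 + (12 + 4 - 4*Y)/Y = -3 + (16 - 4*Y)/Y)
p(-17)*s(-3, I(1)) = (-7 + 16/(-17))*(3*(-3) + 10*1) = (-7 + 16*(-1/17))*(-9 + 10) = (-7 - 16/17)*1 = -135/17*1 = -135/17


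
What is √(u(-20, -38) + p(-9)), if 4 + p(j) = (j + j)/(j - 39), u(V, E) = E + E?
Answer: 7*I*√26/4 ≈ 8.9233*I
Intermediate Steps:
u(V, E) = 2*E
p(j) = -4 + 2*j/(-39 + j) (p(j) = -4 + (j + j)/(j - 39) = -4 + (2*j)/(-39 + j) = -4 + 2*j/(-39 + j))
√(u(-20, -38) + p(-9)) = √(2*(-38) + 2*(78 - 1*(-9))/(-39 - 9)) = √(-76 + 2*(78 + 9)/(-48)) = √(-76 + 2*(-1/48)*87) = √(-76 - 29/8) = √(-637/8) = 7*I*√26/4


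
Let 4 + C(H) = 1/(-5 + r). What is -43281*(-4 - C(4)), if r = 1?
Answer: -43281/4 ≈ -10820.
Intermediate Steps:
C(H) = -17/4 (C(H) = -4 + 1/(-5 + 1) = -4 + 1/(-4) = -4 - ¼ = -17/4)
-43281*(-4 - C(4)) = -43281*(-4 - 1*(-17/4)) = -43281*(-4 + 17/4) = -43281*¼ = -43281/4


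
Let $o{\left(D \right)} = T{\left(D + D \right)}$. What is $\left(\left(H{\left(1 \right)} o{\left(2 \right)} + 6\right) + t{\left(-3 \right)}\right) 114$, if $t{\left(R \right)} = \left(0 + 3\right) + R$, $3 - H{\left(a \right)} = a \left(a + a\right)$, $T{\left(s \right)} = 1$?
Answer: $798$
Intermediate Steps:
$H{\left(a \right)} = 3 - 2 a^{2}$ ($H{\left(a \right)} = 3 - a \left(a + a\right) = 3 - a 2 a = 3 - 2 a^{2}$)
$o{\left(D \right)} = 1$
$t{\left(R \right)} = 3 + R$
$\left(\left(H{\left(1 \right)} o{\left(2 \right)} + 6\right) + t{\left(-3 \right)}\right) 114 = \left(\left(\left(3 - 2 \cdot 1^{2}\right) 1 + 6\right) + \left(3 - 3\right)\right) 114 = \left(\left(\left(3 - 2\right) 1 + 6\right) + 0\right) 114 = \left(\left(1 \cdot 1 + 6\right) + 0\right) 114 = \left(\left(1 + 6\right) + 0\right) 114 = \left(7 + 0\right) 114 = 7 \cdot 114 = 798$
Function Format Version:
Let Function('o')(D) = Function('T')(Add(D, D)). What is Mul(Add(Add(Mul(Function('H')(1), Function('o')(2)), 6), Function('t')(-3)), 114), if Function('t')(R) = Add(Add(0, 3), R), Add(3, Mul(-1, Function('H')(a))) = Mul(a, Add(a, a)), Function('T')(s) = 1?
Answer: 798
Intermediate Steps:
Function('H')(a) = Add(3, Mul(-2, Pow(a, 2))) (Function('H')(a) = Add(3, Mul(-1, Mul(a, Add(a, a)))) = Add(3, Mul(-1, Mul(a, Mul(2, a)))) = Add(3, Mul(-1, Mul(2, Pow(a, 2)))) = Add(3, Mul(-2, Pow(a, 2))))
Function('o')(D) = 1
Function('t')(R) = Add(3, R)
Mul(Add(Add(Mul(Function('H')(1), Function('o')(2)), 6), Function('t')(-3)), 114) = Mul(Add(Add(Mul(Add(3, Mul(-2, Pow(1, 2))), 1), 6), Add(3, -3)), 114) = Mul(Add(Add(Mul(Add(3, Mul(-2, 1)), 1), 6), 0), 114) = Mul(Add(Add(Mul(Add(3, -2), 1), 6), 0), 114) = Mul(Add(Add(Mul(1, 1), 6), 0), 114) = Mul(Add(Add(1, 6), 0), 114) = Mul(Add(7, 0), 114) = Mul(7, 114) = 798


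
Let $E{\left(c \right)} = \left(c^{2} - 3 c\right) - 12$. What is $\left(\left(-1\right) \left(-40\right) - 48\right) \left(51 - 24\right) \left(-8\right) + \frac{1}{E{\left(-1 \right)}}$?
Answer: $\frac{13823}{8} \approx 1727.9$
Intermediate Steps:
$E{\left(c \right)} = -12 + c^{2} - 3 c$
$\left(\left(-1\right) \left(-40\right) - 48\right) \left(51 - 24\right) \left(-8\right) + \frac{1}{E{\left(-1 \right)}} = \left(\left(-1\right) \left(-40\right) - 48\right) \left(51 - 24\right) \left(-8\right) + \frac{1}{-12 + \left(-1\right)^{2} - -3} = \left(40 - 48\right) 27 \left(-8\right) + \frac{1}{-12 + 1 + 3} = \left(-8\right) 27 \left(-8\right) + \frac{1}{-8} = \left(-216\right) \left(-8\right) - \frac{1}{8} = 1728 - \frac{1}{8} = \frac{13823}{8}$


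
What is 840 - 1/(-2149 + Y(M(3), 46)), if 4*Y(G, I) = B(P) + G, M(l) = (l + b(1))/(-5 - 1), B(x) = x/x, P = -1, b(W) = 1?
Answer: 21661092/25787 ≈ 840.00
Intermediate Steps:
B(x) = 1
M(l) = -⅙ - l/6 (M(l) = (l + 1)/(-5 - 1) = (1 + l)/(-6) = (1 + l)*(-⅙) = -⅙ - l/6)
Y(G, I) = ¼ + G/4 (Y(G, I) = (1 + G)/4 = ¼ + G/4)
840 - 1/(-2149 + Y(M(3), 46)) = 840 - 1/(-2149 + (¼ + (-⅙ - ⅙*3)/4)) = 840 - 1/(-2149 + (¼ + (-⅙ - ½)/4)) = 840 - 1/(-2149 + (¼ + (¼)*(-⅔))) = 840 - 1/(-2149 + (¼ - ⅙)) = 840 - 1/(-2149 + 1/12) = 840 - 1/(-25787/12) = 840 - 1*(-12/25787) = 840 + 12/25787 = 21661092/25787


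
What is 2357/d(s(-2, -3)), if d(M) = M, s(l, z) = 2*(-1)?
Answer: -2357/2 ≈ -1178.5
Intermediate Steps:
s(l, z) = -2
2357/d(s(-2, -3)) = 2357/(-2) = 2357*(-½) = -2357/2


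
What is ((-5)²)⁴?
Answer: 390625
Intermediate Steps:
((-5)²)⁴ = 25⁴ = 390625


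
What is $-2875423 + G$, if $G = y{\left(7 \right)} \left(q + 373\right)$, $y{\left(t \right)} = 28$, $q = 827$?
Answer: $-2841823$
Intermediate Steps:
$G = 33600$ ($G = 28 \left(827 + 373\right) = 28 \cdot 1200 = 33600$)
$-2875423 + G = -2875423 + 33600 = -2841823$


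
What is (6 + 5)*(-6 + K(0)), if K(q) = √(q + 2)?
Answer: -66 + 11*√2 ≈ -50.444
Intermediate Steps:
K(q) = √(2 + q)
(6 + 5)*(-6 + K(0)) = (6 + 5)*(-6 + √(2 + 0)) = 11*(-6 + √2) = -66 + 11*√2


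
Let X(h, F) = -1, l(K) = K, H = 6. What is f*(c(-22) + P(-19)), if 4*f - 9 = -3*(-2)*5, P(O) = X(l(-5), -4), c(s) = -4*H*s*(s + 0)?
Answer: -453063/4 ≈ -1.1327e+5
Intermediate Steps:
c(s) = -24*s² (c(s) = -24*s*(s + 0) = -24*s*s = -24*s²)
P(O) = -1
f = 39/4 (f = 9/4 + (-3*(-2)*5)/4 = 9/4 + (6*5)/4 = 9/4 + (¼)*30 = 9/4 + 15/2 = 39/4 ≈ 9.7500)
f*(c(-22) + P(-19)) = 39*(-24*(-22)² - 1)/4 = 39*(-24*484 - 1)/4 = 39*(-11616 - 1)/4 = (39/4)*(-11617) = -453063/4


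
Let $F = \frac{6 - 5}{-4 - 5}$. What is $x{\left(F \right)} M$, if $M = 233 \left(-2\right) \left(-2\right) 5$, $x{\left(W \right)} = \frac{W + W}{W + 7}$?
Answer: $- \frac{4660}{31} \approx -150.32$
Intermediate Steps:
$F = - \frac{1}{9}$ ($F = 1 \frac{1}{-9} = 1 \left(- \frac{1}{9}\right) = - \frac{1}{9} \approx -0.11111$)
$x{\left(W \right)} = \frac{2 W}{7 + W}$
$M = 4660$ ($M = 233 \cdot 4 \cdot 5 = 233 \cdot 20 = 4660$)
$x{\left(F \right)} M = 2 \left(- \frac{1}{9}\right) \frac{1}{7 - \frac{1}{9}} \cdot 4660 = 2 \left(- \frac{1}{9}\right) \frac{1}{\frac{62}{9}} \cdot 4660 = 2 \left(- \frac{1}{9}\right) \frac{9}{62} \cdot 4660 = \left(- \frac{1}{31}\right) 4660 = - \frac{4660}{31}$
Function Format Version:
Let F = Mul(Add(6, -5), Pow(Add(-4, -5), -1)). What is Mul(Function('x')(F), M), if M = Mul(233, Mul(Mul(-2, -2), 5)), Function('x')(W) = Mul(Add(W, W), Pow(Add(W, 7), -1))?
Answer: Rational(-4660, 31) ≈ -150.32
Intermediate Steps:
F = Rational(-1, 9) (F = Mul(1, Pow(-9, -1)) = Mul(1, Rational(-1, 9)) = Rational(-1, 9) ≈ -0.11111)
Function('x')(W) = Mul(2, W, Pow(Add(7, W), -1)) (Function('x')(W) = Mul(Mul(2, W), Pow(Add(7, W), -1)) = Mul(2, W, Pow(Add(7, W), -1)))
M = 4660 (M = Mul(233, Mul(4, 5)) = Mul(233, 20) = 4660)
Mul(Function('x')(F), M) = Mul(Mul(2, Rational(-1, 9), Pow(Add(7, Rational(-1, 9)), -1)), 4660) = Mul(Mul(2, Rational(-1, 9), Pow(Rational(62, 9), -1)), 4660) = Mul(Mul(2, Rational(-1, 9), Rational(9, 62)), 4660) = Mul(Rational(-1, 31), 4660) = Rational(-4660, 31)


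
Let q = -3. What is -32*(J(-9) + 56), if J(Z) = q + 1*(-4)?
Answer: -1568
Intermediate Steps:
J(Z) = -7 (J(Z) = -3 + 1*(-4) = -3 - 4 = -7)
-32*(J(-9) + 56) = -32*(-7 + 56) = -32*49 = -1568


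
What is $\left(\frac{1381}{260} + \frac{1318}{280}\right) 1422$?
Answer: $\frac{6482187}{455} \approx 14247.0$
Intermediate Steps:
$\left(\frac{1381}{260} + \frac{1318}{280}\right) 1422 = \left(1381 \cdot \frac{1}{260} + 1318 \cdot \frac{1}{280}\right) 1422 = \left(\frac{1381}{260} + \frac{659}{140}\right) 1422 = \frac{9117}{910} \cdot 1422 = \frac{6482187}{455}$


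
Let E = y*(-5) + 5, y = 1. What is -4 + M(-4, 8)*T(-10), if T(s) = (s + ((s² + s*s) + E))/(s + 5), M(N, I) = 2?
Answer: -80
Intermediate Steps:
E = 0 (E = 1*(-5) + 5 = -5 + 5 = 0)
T(s) = (s + 2*s²)/(5 + s) (T(s) = (s + ((s² + s*s) + 0))/(s + 5) = (s + ((s² + s²) + 0))/(5 + s) = (s + (2*s² + 0))/(5 + s) = (s + 2*s²)/(5 + s))
-4 + M(-4, 8)*T(-10) = -4 + 2*(-10*(1 + 2*(-10))/(5 - 10)) = -4 + 2*(-10*(1 - 20)/(-5)) = -4 + 2*(-10*(-⅕)*(-19)) = -4 + 2*(-38) = -4 - 76 = -80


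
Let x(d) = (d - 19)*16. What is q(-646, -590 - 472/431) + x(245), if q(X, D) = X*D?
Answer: 166134748/431 ≈ 3.8546e+5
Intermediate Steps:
x(d) = -304 + 16*d (x(d) = (-19 + d)*16 = -304 + 16*d)
q(X, D) = D*X
q(-646, -590 - 472/431) + x(245) = (-590 - 472/431)*(-646) + (-304 + 16*245) = (-590 - 472*1/431)*(-646) + (-304 + 3920) = (-590 - 472/431)*(-646) + 3616 = -254762/431*(-646) + 3616 = 164576252/431 + 3616 = 166134748/431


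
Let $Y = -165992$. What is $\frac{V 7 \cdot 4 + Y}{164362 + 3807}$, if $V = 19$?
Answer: $- \frac{165460}{168169} \approx -0.98389$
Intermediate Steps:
$\frac{V 7 \cdot 4 + Y}{164362 + 3807} = \frac{19 \cdot 7 \cdot 4 - 165992}{164362 + 3807} = \frac{133 \cdot 4 - 165992}{168169} = \left(532 - 165992\right) \frac{1}{168169} = \left(-165460\right) \frac{1}{168169} = - \frac{165460}{168169}$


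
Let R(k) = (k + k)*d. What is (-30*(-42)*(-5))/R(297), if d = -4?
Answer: 175/66 ≈ 2.6515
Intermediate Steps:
R(k) = -8*k (R(k) = (k + k)*(-4) = (2*k)*(-4) = -8*k)
(-30*(-42)*(-5))/R(297) = (-30*(-42)*(-5))/((-8*297)) = (1260*(-5))/(-2376) = -6300*(-1/2376) = 175/66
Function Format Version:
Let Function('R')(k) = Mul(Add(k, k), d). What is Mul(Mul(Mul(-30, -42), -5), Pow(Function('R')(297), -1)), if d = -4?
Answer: Rational(175, 66) ≈ 2.6515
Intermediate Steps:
Function('R')(k) = Mul(-8, k) (Function('R')(k) = Mul(Add(k, k), -4) = Mul(Mul(2, k), -4) = Mul(-8, k))
Mul(Mul(Mul(-30, -42), -5), Pow(Function('R')(297), -1)) = Mul(Mul(Mul(-30, -42), -5), Pow(Mul(-8, 297), -1)) = Mul(Mul(1260, -5), Pow(-2376, -1)) = Mul(-6300, Rational(-1, 2376)) = Rational(175, 66)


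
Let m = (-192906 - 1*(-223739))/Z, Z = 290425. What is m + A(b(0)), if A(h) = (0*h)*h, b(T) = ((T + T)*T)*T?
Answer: 30833/290425 ≈ 0.10617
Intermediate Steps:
b(T) = 2*T³ (b(T) = ((2*T)*T)*T = (2*T²)*T = 2*T³)
A(h) = 0 (A(h) = 0*h = 0)
m = 30833/290425 (m = (-192906 - 1*(-223739))/290425 = (-192906 + 223739)*(1/290425) = 30833*(1/290425) = 30833/290425 ≈ 0.10617)
m + A(b(0)) = 30833/290425 + 0 = 30833/290425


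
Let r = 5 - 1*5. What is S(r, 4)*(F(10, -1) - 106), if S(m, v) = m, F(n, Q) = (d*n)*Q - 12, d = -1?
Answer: 0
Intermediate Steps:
F(n, Q) = -12 - Q*n (F(n, Q) = (-n)*Q - 12 = -Q*n - 12 = -12 - Q*n)
r = 0 (r = 5 - 5 = 0)
S(r, 4)*(F(10, -1) - 106) = 0*((-12 - 1*(-1)*10) - 106) = 0*((-12 + 10) - 106) = 0*(-2 - 106) = 0*(-108) = 0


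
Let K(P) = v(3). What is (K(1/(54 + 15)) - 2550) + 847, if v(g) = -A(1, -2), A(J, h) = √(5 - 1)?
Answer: -1705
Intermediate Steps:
A(J, h) = 2 (A(J, h) = √4 = 2)
v(g) = -2 (v(g) = -1*2 = -2)
K(P) = -2
(K(1/(54 + 15)) - 2550) + 847 = (-2 - 2550) + 847 = -2552 + 847 = -1705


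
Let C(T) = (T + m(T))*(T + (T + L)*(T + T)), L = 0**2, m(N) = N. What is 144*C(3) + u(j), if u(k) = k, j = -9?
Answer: 18135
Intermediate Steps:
L = 0
C(T) = 2*T*(T + 2*T**2) (C(T) = (T + T)*(T + (T + 0)*(T + T)) = (2*T)*(T + T*(2*T)) = (2*T)*(T + 2*T**2) = 2*T*(T + 2*T**2))
144*C(3) + u(j) = 144*(3**2*(2 + 4*3)) - 9 = 144*(9*(2 + 12)) - 9 = 144*(9*14) - 9 = 144*126 - 9 = 18144 - 9 = 18135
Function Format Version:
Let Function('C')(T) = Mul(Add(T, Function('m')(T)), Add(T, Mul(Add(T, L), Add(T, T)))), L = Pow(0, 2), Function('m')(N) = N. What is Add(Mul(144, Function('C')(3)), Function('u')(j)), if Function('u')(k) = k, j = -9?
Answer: 18135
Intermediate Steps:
L = 0
Function('C')(T) = Mul(2, T, Add(T, Mul(2, Pow(T, 2)))) (Function('C')(T) = Mul(Add(T, T), Add(T, Mul(Add(T, 0), Add(T, T)))) = Mul(Mul(2, T), Add(T, Mul(T, Mul(2, T)))) = Mul(Mul(2, T), Add(T, Mul(2, Pow(T, 2)))) = Mul(2, T, Add(T, Mul(2, Pow(T, 2)))))
Add(Mul(144, Function('C')(3)), Function('u')(j)) = Add(Mul(144, Mul(Pow(3, 2), Add(2, Mul(4, 3)))), -9) = Add(Mul(144, Mul(9, Add(2, 12))), -9) = Add(Mul(144, Mul(9, 14)), -9) = Add(Mul(144, 126), -9) = Add(18144, -9) = 18135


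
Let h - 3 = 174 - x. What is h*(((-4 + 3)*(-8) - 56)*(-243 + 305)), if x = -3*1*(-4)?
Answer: -491040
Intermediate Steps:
x = 12 (x = -3*(-4) = 12)
h = 165 (h = 3 + (174 - 1*12) = 3 + (174 - 12) = 3 + 162 = 165)
h*(((-4 + 3)*(-8) - 56)*(-243 + 305)) = 165*(((-4 + 3)*(-8) - 56)*(-243 + 305)) = 165*((-1*(-8) - 56)*62) = 165*((8 - 56)*62) = 165*(-48*62) = 165*(-2976) = -491040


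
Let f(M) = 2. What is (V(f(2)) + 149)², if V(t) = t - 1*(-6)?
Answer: 24649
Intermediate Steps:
V(t) = 6 + t (V(t) = t + 6 = 6 + t)
(V(f(2)) + 149)² = ((6 + 2) + 149)² = (8 + 149)² = 157² = 24649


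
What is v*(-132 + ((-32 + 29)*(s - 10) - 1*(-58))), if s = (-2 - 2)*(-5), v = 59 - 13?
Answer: -4784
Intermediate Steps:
v = 46
s = 20 (s = -4*(-5) = 20)
v*(-132 + ((-32 + 29)*(s - 10) - 1*(-58))) = 46*(-132 + ((-32 + 29)*(20 - 10) - 1*(-58))) = 46*(-132 + (-3*10 + 58)) = 46*(-132 + (-30 + 58)) = 46*(-132 + 28) = 46*(-104) = -4784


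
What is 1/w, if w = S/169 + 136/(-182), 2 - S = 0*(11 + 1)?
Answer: -1183/870 ≈ -1.3598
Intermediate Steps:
S = 2 (S = 2 - 0*(11 + 1) = 2 - 0*12 = 2 - 1*0 = 2 + 0 = 2)
w = -870/1183 (w = 2/169 + 136/(-182) = 2*(1/169) + 136*(-1/182) = 2/169 - 68/91 = -870/1183 ≈ -0.73542)
1/w = 1/(-870/1183) = -1183/870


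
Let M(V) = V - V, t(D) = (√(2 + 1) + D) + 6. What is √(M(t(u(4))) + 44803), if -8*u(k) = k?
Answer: √44803 ≈ 211.67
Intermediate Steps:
u(k) = -k/8
t(D) = 6 + D + √3 (t(D) = (√3 + D) + 6 = (D + √3) + 6 = 6 + D + √3)
M(V) = 0
√(M(t(u(4))) + 44803) = √(0 + 44803) = √44803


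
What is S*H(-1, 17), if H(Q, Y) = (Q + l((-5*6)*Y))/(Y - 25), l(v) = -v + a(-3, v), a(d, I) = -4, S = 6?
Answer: -1515/4 ≈ -378.75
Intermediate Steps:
l(v) = -4 - v (l(v) = -v - 4 = -4 - v)
H(Q, Y) = (-4 + Q + 30*Y)/(-25 + Y) (H(Q, Y) = (Q + (-4 - (-5*6)*Y))/(Y - 25) = (Q + (-4 - (-30)*Y))/(-25 + Y) = (Q + (-4 + 30*Y))/(-25 + Y) = (-4 + Q + 30*Y)/(-25 + Y))
S*H(-1, 17) = 6*((-4 - 1 + 30*17)/(-25 + 17)) = 6*((-4 - 1 + 510)/(-8)) = 6*(-⅛*505) = 6*(-505/8) = -1515/4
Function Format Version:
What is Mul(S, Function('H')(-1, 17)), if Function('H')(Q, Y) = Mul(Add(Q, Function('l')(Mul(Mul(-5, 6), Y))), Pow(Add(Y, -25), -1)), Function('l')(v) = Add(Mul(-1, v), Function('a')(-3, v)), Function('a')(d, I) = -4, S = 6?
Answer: Rational(-1515, 4) ≈ -378.75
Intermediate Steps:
Function('l')(v) = Add(-4, Mul(-1, v)) (Function('l')(v) = Add(Mul(-1, v), -4) = Add(-4, Mul(-1, v)))
Function('H')(Q, Y) = Mul(Pow(Add(-25, Y), -1), Add(-4, Q, Mul(30, Y))) (Function('H')(Q, Y) = Mul(Add(Q, Add(-4, Mul(-1, Mul(Mul(-5, 6), Y)))), Pow(Add(Y, -25), -1)) = Mul(Add(Q, Add(-4, Mul(-1, Mul(-30, Y)))), Pow(Add(-25, Y), -1)) = Mul(Add(Q, Add(-4, Mul(30, Y))), Pow(Add(-25, Y), -1)) = Mul(Add(-4, Q, Mul(30, Y)), Pow(Add(-25, Y), -1)) = Mul(Pow(Add(-25, Y), -1), Add(-4, Q, Mul(30, Y))))
Mul(S, Function('H')(-1, 17)) = Mul(6, Mul(Pow(Add(-25, 17), -1), Add(-4, -1, Mul(30, 17)))) = Mul(6, Mul(Pow(-8, -1), Add(-4, -1, 510))) = Mul(6, Mul(Rational(-1, 8), 505)) = Mul(6, Rational(-505, 8)) = Rational(-1515, 4)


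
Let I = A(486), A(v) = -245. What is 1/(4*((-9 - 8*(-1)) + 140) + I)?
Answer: 1/311 ≈ 0.0032154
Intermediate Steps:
I = -245
1/(4*((-9 - 8*(-1)) + 140) + I) = 1/(4*((-9 - 8*(-1)) + 140) - 245) = 1/(4*((-9 + 8) + 140) - 245) = 1/(4*(-1 + 140) - 245) = 1/(4*139 - 245) = 1/(556 - 245) = 1/311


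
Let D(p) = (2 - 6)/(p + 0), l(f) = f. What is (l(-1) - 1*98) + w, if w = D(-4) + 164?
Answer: 66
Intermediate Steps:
D(p) = -4/p
w = 165 (w = -4/(-4) + 164 = -4*(-¼) + 164 = 1 + 164 = 165)
(l(-1) - 1*98) + w = (-1 - 1*98) + 165 = (-1 - 98) + 165 = -99 + 165 = 66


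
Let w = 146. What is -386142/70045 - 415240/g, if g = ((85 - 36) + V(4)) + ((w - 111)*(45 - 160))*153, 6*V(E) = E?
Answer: -313036849446/64697974835 ≈ -4.8384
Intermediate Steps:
V(E) = E/6
g = -1847326/3 (g = ((85 - 36) + (⅙)*4) + ((146 - 111)*(45 - 160))*153 = (49 + ⅔) + (35*(-115))*153 = 149/3 - 4025*153 = 149/3 - 615825 = -1847326/3 ≈ -6.1578e+5)
-386142/70045 - 415240/g = -386142/70045 - 415240/(-1847326/3) = -386142*1/70045 - 415240*(-3/1847326) = -386142/70045 + 622860/923663 = -313036849446/64697974835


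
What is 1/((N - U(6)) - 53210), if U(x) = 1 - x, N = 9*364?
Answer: -1/49929 ≈ -2.0028e-5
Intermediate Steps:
N = 3276
1/((N - U(6)) - 53210) = 1/((3276 - (1 - 1*6)) - 53210) = 1/((3276 - (1 - 6)) - 53210) = 1/((3276 - 1*(-5)) - 53210) = 1/((3276 + 5) - 53210) = 1/(3281 - 53210) = 1/(-49929) = -1/49929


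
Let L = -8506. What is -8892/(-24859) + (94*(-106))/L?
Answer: 161665214/105725327 ≈ 1.5291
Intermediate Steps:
-8892/(-24859) + (94*(-106))/L = -8892/(-24859) + (94*(-106))/(-8506) = -8892*(-1/24859) - 9964*(-1/8506) = 8892/24859 + 4982/4253 = 161665214/105725327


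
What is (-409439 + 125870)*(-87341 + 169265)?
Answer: -23231106756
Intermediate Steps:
(-409439 + 125870)*(-87341 + 169265) = -283569*81924 = -23231106756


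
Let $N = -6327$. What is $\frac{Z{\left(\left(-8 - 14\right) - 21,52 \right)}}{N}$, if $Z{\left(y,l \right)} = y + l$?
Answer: $- \frac{1}{703} \approx -0.0014225$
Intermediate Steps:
$Z{\left(y,l \right)} = l + y$
$\frac{Z{\left(\left(-8 - 14\right) - 21,52 \right)}}{N} = \frac{52 - 43}{-6327} = \left(52 - 43\right) \left(- \frac{1}{6327}\right) = 9 \left(- \frac{1}{6327}\right) = - \frac{1}{703}$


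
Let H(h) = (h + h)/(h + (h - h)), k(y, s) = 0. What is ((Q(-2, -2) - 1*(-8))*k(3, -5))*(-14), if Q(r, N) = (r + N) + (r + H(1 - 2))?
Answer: 0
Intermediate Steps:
H(h) = 2 (H(h) = (2*h)/(h + 0) = (2*h)/h = 2)
Q(r, N) = 2 + N + 2*r (Q(r, N) = (r + N) + (r + 2) = (N + r) + (2 + r) = 2 + N + 2*r)
((Q(-2, -2) - 1*(-8))*k(3, -5))*(-14) = (((2 - 2 + 2*(-2)) - 1*(-8))*0)*(-14) = (((2 - 2 - 4) + 8)*0)*(-14) = ((-4 + 8)*0)*(-14) = (4*0)*(-14) = 0*(-14) = 0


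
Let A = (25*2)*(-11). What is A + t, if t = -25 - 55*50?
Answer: -3325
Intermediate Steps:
t = -2775 (t = -25 - 2750 = -2775)
A = -550 (A = 50*(-11) = -550)
A + t = -550 - 2775 = -3325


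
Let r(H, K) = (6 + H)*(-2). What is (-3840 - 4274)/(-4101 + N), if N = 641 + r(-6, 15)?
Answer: 4057/1730 ≈ 2.3451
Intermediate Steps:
r(H, K) = -12 - 2*H
N = 641 (N = 641 + (-12 - 2*(-6)) = 641 + (-12 + 12) = 641 + 0 = 641)
(-3840 - 4274)/(-4101 + N) = (-3840 - 4274)/(-4101 + 641) = -8114/(-3460) = -8114*(-1/3460) = 4057/1730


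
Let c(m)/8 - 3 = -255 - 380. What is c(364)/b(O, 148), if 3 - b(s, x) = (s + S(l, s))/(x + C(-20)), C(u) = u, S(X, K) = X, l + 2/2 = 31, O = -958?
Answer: -20224/41 ≈ -493.27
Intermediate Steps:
l = 30 (l = -1 + 31 = 30)
c(m) = -5056 (c(m) = 24 + 8*(-255 - 380) = 24 + 8*(-635) = 24 - 5080 = -5056)
b(s, x) = 3 - (30 + s)/(-20 + x) (b(s, x) = 3 - (s + 30)/(x - 20) = 3 - (30 + s)/(-20 + x))
c(364)/b(O, 148) = -5056*(-20 + 148)/(-90 - 1*(-958) + 3*148) = -5056*128/(-90 + 958 + 444) = -5056/((1/128)*1312) = -5056/41/4 = -5056*4/41 = -20224/41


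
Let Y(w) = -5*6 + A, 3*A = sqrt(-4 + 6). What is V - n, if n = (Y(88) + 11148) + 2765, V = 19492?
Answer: 5609 - sqrt(2)/3 ≈ 5608.5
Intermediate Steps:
A = sqrt(2)/3 (A = sqrt(-4 + 6)/3 = sqrt(2)/3 ≈ 0.47140)
Y(w) = -30 + sqrt(2)/3 (Y(w) = -5*6 + sqrt(2)/3 = -30 + sqrt(2)/3)
n = 13883 + sqrt(2)/3 (n = ((-30 + sqrt(2)/3) + 11148) + 2765 = (11118 + sqrt(2)/3) + 2765 = 13883 + sqrt(2)/3 ≈ 13883.)
V - n = 19492 - (13883 + sqrt(2)/3) = 19492 + (-13883 - sqrt(2)/3) = 5609 - sqrt(2)/3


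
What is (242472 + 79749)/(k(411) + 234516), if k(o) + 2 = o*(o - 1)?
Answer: 322221/403024 ≈ 0.79951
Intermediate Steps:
k(o) = -2 + o*(-1 + o) (k(o) = -2 + o*(o - 1) = -2 + o*(-1 + o))
(242472 + 79749)/(k(411) + 234516) = (242472 + 79749)/((-2 + 411**2 - 1*411) + 234516) = 322221/((-2 + 168921 - 411) + 234516) = 322221/(168508 + 234516) = 322221/403024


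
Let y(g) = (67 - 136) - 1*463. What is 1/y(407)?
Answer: -1/532 ≈ -0.0018797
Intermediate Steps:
y(g) = -532 (y(g) = -69 - 463 = -532)
1/y(407) = 1/(-532) = -1/532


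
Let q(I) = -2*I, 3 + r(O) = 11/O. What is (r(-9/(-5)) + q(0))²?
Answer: 784/81 ≈ 9.6790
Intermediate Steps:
r(O) = -3 + 11/O
(r(-9/(-5)) + q(0))² = ((-3 + 11/((-9/(-5)))) - 2*0)² = ((-3 + 11/((-9*(-⅕)))) + 0)² = ((-3 + 11/(9/5)) + 0)² = ((-3 + 11*(5/9)) + 0)² = ((-3 + 55/9) + 0)² = (28/9 + 0)² = (28/9)² = 784/81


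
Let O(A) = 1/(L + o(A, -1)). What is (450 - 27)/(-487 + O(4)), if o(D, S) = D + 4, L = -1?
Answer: -987/1136 ≈ -0.86884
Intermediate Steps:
o(D, S) = 4 + D
O(A) = 1/(3 + A) (O(A) = 1/(-1 + (4 + A)) = 1/(3 + A))
(450 - 27)/(-487 + O(4)) = (450 - 27)/(-487 + 1/(3 + 4)) = 423/(-487 + 1/7) = 423/(-487 + ⅐) = 423/(-3408/7) = 423*(-7/3408) = -987/1136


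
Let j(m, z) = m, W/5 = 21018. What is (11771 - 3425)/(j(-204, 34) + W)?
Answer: 1391/17481 ≈ 0.079572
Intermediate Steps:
W = 105090 (W = 5*21018 = 105090)
(11771 - 3425)/(j(-204, 34) + W) = (11771 - 3425)/(-204 + 105090) = 8346/104886 = 8346*(1/104886) = 1391/17481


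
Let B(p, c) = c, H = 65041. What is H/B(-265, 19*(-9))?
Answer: -65041/171 ≈ -380.36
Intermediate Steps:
H/B(-265, 19*(-9)) = 65041/((19*(-9))) = 65041/(-171) = 65041*(-1/171) = -65041/171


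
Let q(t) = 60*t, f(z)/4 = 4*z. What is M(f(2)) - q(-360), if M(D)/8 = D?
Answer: 21856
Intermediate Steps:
f(z) = 16*z (f(z) = 4*(4*z) = 16*z)
M(D) = 8*D
M(f(2)) - q(-360) = 8*(16*2) - 60*(-360) = 8*32 - 1*(-21600) = 256 + 21600 = 21856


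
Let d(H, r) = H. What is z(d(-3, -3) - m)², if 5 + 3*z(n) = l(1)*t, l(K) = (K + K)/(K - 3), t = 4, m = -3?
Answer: 9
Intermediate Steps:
l(K) = 2*K/(-3 + K) (l(K) = (2*K)/(-3 + K) = 2*K/(-3 + K))
z(n) = -3 (z(n) = -5/3 + ((2*1/(-3 + 1))*4)/3 = -5/3 + ((2*1/(-2))*4)/3 = -5/3 + ((2*1*(-½))*4)/3 = -5/3 + (-1*4)/3 = -5/3 + (⅓)*(-4) = -5/3 - 4/3 = -3)
z(d(-3, -3) - m)² = (-3)² = 9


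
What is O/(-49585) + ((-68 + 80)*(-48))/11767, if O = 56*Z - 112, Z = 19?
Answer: -39763144/583466695 ≈ -0.068150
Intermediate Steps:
O = 952 (O = 56*19 - 112 = 1064 - 112 = 952)
O/(-49585) + ((-68 + 80)*(-48))/11767 = 952/(-49585) + ((-68 + 80)*(-48))/11767 = 952*(-1/49585) + (12*(-48))*(1/11767) = -952/49585 - 576*1/11767 = -952/49585 - 576/11767 = -39763144/583466695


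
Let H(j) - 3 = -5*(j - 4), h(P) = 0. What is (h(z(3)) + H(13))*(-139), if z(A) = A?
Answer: 5838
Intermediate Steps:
H(j) = 23 - 5*j (H(j) = 3 - 5*(j - 4) = 3 - 5*(-4 + j) = 3 + (20 - 5*j) = 23 - 5*j)
(h(z(3)) + H(13))*(-139) = (0 + (23 - 5*13))*(-139) = (0 + (23 - 65))*(-139) = (0 - 42)*(-139) = -42*(-139) = 5838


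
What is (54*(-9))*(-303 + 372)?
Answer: -33534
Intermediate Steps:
(54*(-9))*(-303 + 372) = -486*69 = -33534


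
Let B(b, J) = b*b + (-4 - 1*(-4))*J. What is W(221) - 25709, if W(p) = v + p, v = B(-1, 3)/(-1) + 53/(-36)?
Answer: -917657/36 ≈ -25490.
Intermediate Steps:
B(b, J) = b² (B(b, J) = b² + (-4 + 4)*J = b² + 0*J = b² + 0 = b²)
v = -89/36 (v = (-1)²/(-1) + 53/(-36) = 1*(-1) + 53*(-1/36) = -1 - 53/36 = -89/36 ≈ -2.4722)
W(p) = -89/36 + p
W(221) - 25709 = (-89/36 + 221) - 25709 = 7867/36 - 25709 = -917657/36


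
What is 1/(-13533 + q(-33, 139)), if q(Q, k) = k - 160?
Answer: -1/13554 ≈ -7.3779e-5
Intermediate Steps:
q(Q, k) = -160 + k
1/(-13533 + q(-33, 139)) = 1/(-13533 + (-160 + 139)) = 1/(-13533 - 21) = 1/(-13554) = -1/13554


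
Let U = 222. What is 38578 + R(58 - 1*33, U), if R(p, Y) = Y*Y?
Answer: 87862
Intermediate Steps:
R(p, Y) = Y**2
38578 + R(58 - 1*33, U) = 38578 + 222**2 = 38578 + 49284 = 87862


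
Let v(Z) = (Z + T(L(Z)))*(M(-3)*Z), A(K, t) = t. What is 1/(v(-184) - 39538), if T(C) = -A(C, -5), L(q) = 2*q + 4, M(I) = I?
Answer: -1/138346 ≈ -7.2283e-6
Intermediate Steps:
L(q) = 4 + 2*q
T(C) = 5 (T(C) = -1*(-5) = 5)
v(Z) = -3*Z*(5 + Z) (v(Z) = (Z + 5)*(-3*Z) = (5 + Z)*(-3*Z) = -3*Z*(5 + Z))
1/(v(-184) - 39538) = 1/(-3*(-184)*(5 - 184) - 39538) = 1/(-3*(-184)*(-179) - 39538) = 1/(-98808 - 39538) = 1/(-138346) = -1/138346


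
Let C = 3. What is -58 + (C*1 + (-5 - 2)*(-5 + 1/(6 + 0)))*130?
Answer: 14191/3 ≈ 4730.3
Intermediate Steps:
-58 + (C*1 + (-5 - 2)*(-5 + 1/(6 + 0)))*130 = -58 + (3*1 + (-5 - 2)*(-5 + 1/(6 + 0)))*130 = -58 + (3 - 7*(-5 + 1/6))*130 = -58 + (3 - 7*(-5 + ⅙))*130 = -58 + (3 - 7*(-29/6))*130 = -58 + (3 + 203/6)*130 = -58 + (221/6)*130 = -58 + 14365/3 = 14191/3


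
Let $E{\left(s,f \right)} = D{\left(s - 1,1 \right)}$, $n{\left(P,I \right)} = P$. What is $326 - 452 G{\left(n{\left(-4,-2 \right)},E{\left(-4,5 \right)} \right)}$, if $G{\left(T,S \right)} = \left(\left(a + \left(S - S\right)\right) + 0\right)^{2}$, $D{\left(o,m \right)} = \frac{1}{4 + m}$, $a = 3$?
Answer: $-3742$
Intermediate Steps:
$E{\left(s,f \right)} = \frac{1}{5}$ ($E{\left(s,f \right)} = \frac{1}{4 + 1} = \frac{1}{5}$)
$G{\left(T,S \right)} = 9$ ($G{\left(T,S \right)} = \left(\left(3 + \left(S - S\right)\right) + 0\right)^{2} = \left(\left(3 + 0\right) + 0\right)^{2} = \left(3 + 0\right)^{2} = 3^{2} = 9$)
$326 - 452 G{\left(n{\left(-4,-2 \right)},E{\left(-4,5 \right)} \right)} = 326 - 4068 = -3742$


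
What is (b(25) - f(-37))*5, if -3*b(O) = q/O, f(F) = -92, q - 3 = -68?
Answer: 1393/3 ≈ 464.33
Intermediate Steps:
q = -65 (q = 3 - 68 = -65)
b(O) = 65/(3*O) (b(O) = -(-65)/(3*O) = 65/(3*O))
(b(25) - f(-37))*5 = ((65/3)/25 - 1*(-92))*5 = ((65/3)*(1/25) + 92)*5 = (13/15 + 92)*5 = (1393/15)*5 = 1393/3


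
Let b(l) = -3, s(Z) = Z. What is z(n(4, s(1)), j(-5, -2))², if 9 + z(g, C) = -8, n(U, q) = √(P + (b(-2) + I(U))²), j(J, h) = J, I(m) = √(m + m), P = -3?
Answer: 289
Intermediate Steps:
I(m) = √2*√m (I(m) = √(2*m) = √2*√m)
n(U, q) = √(-3 + (-3 + √2*√U)²)
z(g, C) = -17 (z(g, C) = -9 - 8 = -17)
z(n(4, s(1)), j(-5, -2))² = (-17)² = 289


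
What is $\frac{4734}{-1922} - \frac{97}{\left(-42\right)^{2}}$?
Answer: $- \frac{4268605}{1695204} \approx -2.518$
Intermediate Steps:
$\frac{4734}{-1922} - \frac{97}{\left(-42\right)^{2}} = 4734 \left(- \frac{1}{1922}\right) - \frac{97}{1764} = - \frac{2367}{961} - \frac{97}{1764} = - \frac{4268605}{1695204}$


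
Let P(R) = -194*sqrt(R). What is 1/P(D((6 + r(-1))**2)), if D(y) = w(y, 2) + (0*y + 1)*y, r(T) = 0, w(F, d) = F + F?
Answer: -sqrt(3)/3492 ≈ -0.00049601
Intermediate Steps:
w(F, d) = 2*F
D(y) = 3*y (D(y) = 2*y + (0*y + 1)*y = 2*y + (0 + 1)*y = 2*y + 1*y = 2*y + y = 3*y)
1/P(D((6 + r(-1))**2)) = 1/(-194*6*sqrt(3)) = 1/(-1164*sqrt(3)) = -sqrt(3)/3492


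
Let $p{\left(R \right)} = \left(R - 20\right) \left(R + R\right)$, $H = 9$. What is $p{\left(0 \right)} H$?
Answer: $0$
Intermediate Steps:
$p{\left(R \right)} = 2 R \left(-20 + R\right)$ ($p{\left(R \right)} = \left(-20 + R\right) 2 R = 2 R \left(-20 + R\right)$)
$p{\left(0 \right)} H = 2 \cdot 0 \left(-20 + 0\right) 9 = 2 \cdot 0 \left(-20\right) 9 = 0 \cdot 9 = 0$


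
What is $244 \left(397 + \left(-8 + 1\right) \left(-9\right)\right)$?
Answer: $112240$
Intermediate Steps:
$244 \left(397 + \left(-8 + 1\right) \left(-9\right)\right) = 244 \left(397 - -63\right) = 244 \left(397 + 63\right) = 244 \cdot 460 = 112240$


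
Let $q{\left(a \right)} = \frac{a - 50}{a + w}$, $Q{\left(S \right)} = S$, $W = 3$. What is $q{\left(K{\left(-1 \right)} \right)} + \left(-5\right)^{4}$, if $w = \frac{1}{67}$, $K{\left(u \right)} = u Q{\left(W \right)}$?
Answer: $\frac{128551}{200} \approx 642.75$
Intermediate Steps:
$K{\left(u \right)} = 3 u$ ($K{\left(u \right)} = u 3 = 3 u$)
$w = \frac{1}{67} \approx 0.014925$
$q{\left(a \right)} = \frac{-50 + a}{\frac{1}{67} + a}$ ($q{\left(a \right)} = \frac{a - 50}{a + \frac{1}{67}} = \frac{-50 + a}{\frac{1}{67} + a}$)
$q{\left(K{\left(-1 \right)} \right)} + \left(-5\right)^{4} = \frac{67 \left(-50 + 3 \left(-1\right)\right)}{1 + 67 \cdot 3 \left(-1\right)} + \left(-5\right)^{4} = \frac{67 \left(-50 - 3\right)}{1 + 67 \left(-3\right)} + 625 = 67 \frac{1}{1 - 201} \left(-53\right) + 625 = 67 \frac{1}{-200} \left(-53\right) + 625 = 67 \left(- \frac{1}{200}\right) \left(-53\right) + 625 = \frac{3551}{200} + 625 = \frac{128551}{200}$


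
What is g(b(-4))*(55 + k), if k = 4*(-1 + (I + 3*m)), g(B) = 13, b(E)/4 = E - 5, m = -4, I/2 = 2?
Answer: 247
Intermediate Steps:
I = 4 (I = 2*2 = 4)
b(E) = -20 + 4*E (b(E) = 4*(E - 5) = 4*(-5 + E) = -20 + 4*E)
k = -36 (k = 4*(-1 + (4 + 3*(-4))) = 4*(-1 + (4 - 12)) = 4*(-1 - 8) = 4*(-9) = -36)
g(b(-4))*(55 + k) = 13*(55 - 36) = 13*19 = 247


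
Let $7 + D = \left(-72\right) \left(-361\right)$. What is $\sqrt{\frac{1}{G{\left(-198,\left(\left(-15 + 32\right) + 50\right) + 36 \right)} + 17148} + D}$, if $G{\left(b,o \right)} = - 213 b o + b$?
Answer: $\frac{\sqrt{123540515386334778}}{2180436} \approx 161.2$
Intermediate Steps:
$D = 25985$ ($D = -7 - -25992 = -7 + 25992 = 25985$)
$G{\left(b,o \right)} = b - 213 b o$ ($G{\left(b,o \right)} = - 213 b o + b = b - 213 b o$)
$\sqrt{\frac{1}{G{\left(-198,\left(\left(-15 + 32\right) + 50\right) + 36 \right)} + 17148} + D} = \sqrt{\frac{1}{- 198 \left(1 - 213 \left(\left(\left(-15 + 32\right) + 50\right) + 36\right)\right) + 17148} + 25985} = \sqrt{\frac{1}{- 198 \left(1 - 213 \left(\left(17 + 50\right) + 36\right)\right) + 17148} + 25985} = \sqrt{\frac{1}{- 198 \left(1 - 213 \left(67 + 36\right)\right) + 17148} + 25985} = \sqrt{\frac{1}{- 198 \left(1 - 21939\right) + 17148} + 25985} = \sqrt{\frac{1}{\left(-198\right) \left(-21938\right) + 17148} + 25985} = \sqrt{\frac{1}{4343724 + 17148} + 25985} = \sqrt{\frac{1}{4360872} + 25985} = \sqrt{\frac{113317258921}{4360872}} = \frac{\sqrt{123540515386334778}}{2180436}$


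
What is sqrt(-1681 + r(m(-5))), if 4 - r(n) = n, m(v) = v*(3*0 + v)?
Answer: I*sqrt(1702) ≈ 41.255*I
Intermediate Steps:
m(v) = v**2 (m(v) = v*(0 + v) = v*v = v**2)
r(n) = 4 - n
sqrt(-1681 + r(m(-5))) = sqrt(-1681 + (4 - 1*(-5)**2)) = sqrt(-1681 + (4 - 1*25)) = sqrt(-1681 + (4 - 25)) = sqrt(-1681 - 21) = sqrt(-1702) = I*sqrt(1702)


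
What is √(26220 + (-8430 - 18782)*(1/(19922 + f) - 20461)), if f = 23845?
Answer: 2*√29627760523082709/14589 ≈ 23597.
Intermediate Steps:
√(26220 + (-8430 - 18782)*(1/(19922 + f) - 20461)) = √(26220 + (-8430 - 18782)*(1/(19922 + 23845) - 20461)) = √(26220 - 27212*(1/43767 - 20461)) = √(26220 - 27212*(-895516586/43767)) = √(26220 + 24368797338232/43767) = √(24369944908972/43767) = 2*√29627760523082709/14589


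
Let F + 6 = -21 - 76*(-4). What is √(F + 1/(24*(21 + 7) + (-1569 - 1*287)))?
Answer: √24269558/296 ≈ 16.643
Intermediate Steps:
F = 277 (F = -6 + (-21 - 76*(-4)) = -6 + (-21 - 19*(-16)) = -6 + (-21 + 304) = -6 + 283 = 277)
√(F + 1/(24*(21 + 7) + (-1569 - 1*287))) = √(277 + 1/(24*(21 + 7) + (-1569 - 1*287))) = √(277 + 1/(24*28 + (-1569 - 287))) = √(277 + 1/(672 - 1856)) = √(277 + 1/(-1184)) = √(277 - 1/1184) = √(327967/1184) = √24269558/296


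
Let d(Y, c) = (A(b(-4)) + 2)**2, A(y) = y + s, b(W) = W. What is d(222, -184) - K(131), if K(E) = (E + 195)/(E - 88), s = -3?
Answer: 749/43 ≈ 17.419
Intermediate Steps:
A(y) = -3 + y (A(y) = y - 3 = -3 + y)
d(Y, c) = 25 (d(Y, c) = ((-3 - 4) + 2)**2 = (-7 + 2)**2 = (-5)**2 = 25)
K(E) = (195 + E)/(-88 + E)
d(222, -184) - K(131) = 25 - (195 + 131)/(-88 + 131) = 25 - 326/43 = 749/43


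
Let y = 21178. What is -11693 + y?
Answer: 9485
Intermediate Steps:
-11693 + y = -11693 + 21178 = 9485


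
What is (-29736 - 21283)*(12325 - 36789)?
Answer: 1248128816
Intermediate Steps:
(-29736 - 21283)*(12325 - 36789) = -51019*(-24464) = 1248128816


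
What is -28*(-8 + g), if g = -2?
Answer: 280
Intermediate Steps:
-28*(-8 + g) = -28*(-8 - 2) = -28*(-10) = 280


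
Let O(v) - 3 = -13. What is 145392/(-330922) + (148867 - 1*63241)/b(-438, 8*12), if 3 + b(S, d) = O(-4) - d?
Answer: -14175687450/18035249 ≈ -786.00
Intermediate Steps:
O(v) = -10 (O(v) = 3 - 13 = -10)
b(S, d) = -13 - d (b(S, d) = -3 + (-10 - d) = -13 - d)
145392/(-330922) + (148867 - 1*63241)/b(-438, 8*12) = 145392/(-330922) + (148867 - 1*63241)/(-13 - 8*12) = 145392*(-1/330922) + (148867 - 63241)/(-13 - 1*96) = -72696/165461 + 85626/(-13 - 96) = -72696/165461 + 85626/(-109) = -72696/165461 + 85626*(-1/109) = -72696/165461 - 85626/109 = -14175687450/18035249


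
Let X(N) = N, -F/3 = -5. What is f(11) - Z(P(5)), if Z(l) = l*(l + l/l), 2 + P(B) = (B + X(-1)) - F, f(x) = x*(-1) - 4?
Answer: -171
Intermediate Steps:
F = 15 (F = -3*(-5) = 15)
f(x) = -4 - x (f(x) = -x - 4 = -4 - x)
P(B) = -18 + B (P(B) = -2 + ((B - 1) - 1*15) = -2 + ((-1 + B) - 15) = -2 + (-16 + B) = -18 + B)
Z(l) = l*(1 + l) (Z(l) = l*(l + 1) = l*(1 + l))
f(11) - Z(P(5)) = (-4 - 1*11) - (-18 + 5)*(1 + (-18 + 5)) = (-4 - 11) - (-13)*(1 - 13) = -15 - (-13)*(-12) = -15 - 1*156 = -15 - 156 = -171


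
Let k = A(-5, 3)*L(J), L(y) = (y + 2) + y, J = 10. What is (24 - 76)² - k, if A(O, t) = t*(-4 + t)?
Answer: 2770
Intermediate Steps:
L(y) = 2 + 2*y (L(y) = (2 + y) + y = 2 + 2*y)
k = -66 (k = (3*(-4 + 3))*(2 + 2*10) = (3*(-1))*(2 + 20) = -3*22 = -66)
(24 - 76)² - k = (24 - 76)² - 1*(-66) = (-52)² + 66 = 2704 + 66 = 2770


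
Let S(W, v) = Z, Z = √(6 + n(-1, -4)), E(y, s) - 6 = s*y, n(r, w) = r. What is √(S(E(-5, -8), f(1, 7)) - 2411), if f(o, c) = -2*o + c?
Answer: √(-2411 + √5) ≈ 49.079*I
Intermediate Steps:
f(o, c) = c - 2*o
E(y, s) = 6 + s*y
Z = √5 (Z = √(6 - 1) = √5 ≈ 2.2361)
S(W, v) = √5
√(S(E(-5, -8), f(1, 7)) - 2411) = √(√5 - 2411) = √(-2411 + √5)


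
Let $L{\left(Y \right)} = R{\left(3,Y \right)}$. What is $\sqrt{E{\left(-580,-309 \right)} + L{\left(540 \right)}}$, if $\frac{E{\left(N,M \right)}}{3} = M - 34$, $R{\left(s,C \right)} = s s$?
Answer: $2 i \sqrt{255} \approx 31.937 i$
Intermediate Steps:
$R{\left(s,C \right)} = s^{2}$
$L{\left(Y \right)} = 9$ ($L{\left(Y \right)} = 3^{2} = 9$)
$E{\left(N,M \right)} = -102 + 3 M$ ($E{\left(N,M \right)} = 3 \left(M - 34\right) = 3 \left(-34 + M\right) = -102 + 3 M$)
$\sqrt{E{\left(-580,-309 \right)} + L{\left(540 \right)}} = \sqrt{\left(-102 + 3 \left(-309\right)\right) + 9} = \sqrt{\left(-102 - 927\right) + 9} = \sqrt{-1029 + 9} = \sqrt{-1020} = 2 i \sqrt{255}$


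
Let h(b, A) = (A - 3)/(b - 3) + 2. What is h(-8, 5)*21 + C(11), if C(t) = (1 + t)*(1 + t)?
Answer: 2004/11 ≈ 182.18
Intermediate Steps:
C(t) = (1 + t)²
h(b, A) = 2 + (-3 + A)/(-3 + b) (h(b, A) = (-3 + A)/(-3 + b) + 2 = 2 + (-3 + A)/(-3 + b))
h(-8, 5)*21 + C(11) = ((-9 + 5 + 2*(-8))/(-3 - 8))*21 + (1 + 11)² = ((-9 + 5 - 16)/(-11))*21 + 12² = -1/11*(-20)*21 + 144 = (20/11)*21 + 144 = 420/11 + 144 = 2004/11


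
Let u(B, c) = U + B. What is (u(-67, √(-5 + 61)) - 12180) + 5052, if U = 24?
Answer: -7171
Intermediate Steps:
u(B, c) = 24 + B
(u(-67, √(-5 + 61)) - 12180) + 5052 = ((24 - 67) - 12180) + 5052 = (-43 - 12180) + 5052 = -12223 + 5052 = -7171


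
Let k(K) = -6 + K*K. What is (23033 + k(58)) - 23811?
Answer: 2580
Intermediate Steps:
k(K) = -6 + K²
(23033 + k(58)) - 23811 = (23033 + (-6 + 58²)) - 23811 = (23033 + (-6 + 3364)) - 23811 = (23033 + 3358) - 23811 = 26391 - 23811 = 2580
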